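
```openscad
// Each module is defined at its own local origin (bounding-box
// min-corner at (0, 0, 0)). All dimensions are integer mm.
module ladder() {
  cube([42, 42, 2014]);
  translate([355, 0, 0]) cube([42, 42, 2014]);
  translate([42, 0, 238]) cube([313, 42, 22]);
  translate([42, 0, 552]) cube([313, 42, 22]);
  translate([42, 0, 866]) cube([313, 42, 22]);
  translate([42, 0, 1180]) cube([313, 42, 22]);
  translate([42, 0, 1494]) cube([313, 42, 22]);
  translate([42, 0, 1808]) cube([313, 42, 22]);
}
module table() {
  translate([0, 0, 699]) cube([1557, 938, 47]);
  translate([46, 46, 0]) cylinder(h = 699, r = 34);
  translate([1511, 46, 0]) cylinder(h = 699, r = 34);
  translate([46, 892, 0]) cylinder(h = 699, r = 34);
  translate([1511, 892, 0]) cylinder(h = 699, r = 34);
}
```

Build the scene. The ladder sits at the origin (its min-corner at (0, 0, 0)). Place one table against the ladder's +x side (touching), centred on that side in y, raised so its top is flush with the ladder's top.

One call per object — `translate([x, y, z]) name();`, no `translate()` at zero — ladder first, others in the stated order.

ladder();
translate([397, -448, 1268]) table();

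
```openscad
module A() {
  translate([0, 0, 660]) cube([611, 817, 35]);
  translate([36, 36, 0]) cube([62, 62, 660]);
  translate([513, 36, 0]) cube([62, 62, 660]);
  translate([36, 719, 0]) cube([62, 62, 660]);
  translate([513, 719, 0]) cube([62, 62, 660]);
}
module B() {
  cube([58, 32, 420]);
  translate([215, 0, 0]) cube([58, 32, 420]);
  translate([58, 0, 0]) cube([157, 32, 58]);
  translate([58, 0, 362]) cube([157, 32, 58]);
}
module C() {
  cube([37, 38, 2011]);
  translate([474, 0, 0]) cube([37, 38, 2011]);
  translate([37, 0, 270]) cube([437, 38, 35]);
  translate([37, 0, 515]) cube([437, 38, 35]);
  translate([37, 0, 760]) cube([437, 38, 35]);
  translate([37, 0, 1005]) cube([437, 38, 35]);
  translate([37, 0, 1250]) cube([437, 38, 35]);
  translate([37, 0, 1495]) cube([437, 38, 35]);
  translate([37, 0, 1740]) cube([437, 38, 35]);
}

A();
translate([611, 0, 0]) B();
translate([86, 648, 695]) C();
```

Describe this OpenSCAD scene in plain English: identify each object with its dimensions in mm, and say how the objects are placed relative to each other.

A is a rectangular dining table. The top is 611×817×35 mm with its upper surface at z = 695 mm. It stands on four 62×62 mm square legs, each inset 36 mm from the nearest pair of top edges, running from the floor to the underside of the top.

B is a rectangular picture frame lying in the x–z plane (depth along y). The opening is 157 mm wide (x) by 304 mm tall (z), surrounded by a border 58 mm wide on all four sides. The frame is 32 mm deep and is made of two full-height vertical stiles with two horizontal rails fitted between them.

C is a straight ladder. Two 37×38 mm vertical rails, 2011 mm tall, stand 511 mm apart (outside-to-outside) with their front faces coplanar on the −y side. 7 rungs, each 38 mm deep and 35 mm tall, span between the inner faces of the rails, front faces flush with the rails. The lowest rung's underside is at z = 270 mm and rungs are spaced 245 mm apart (underside to underside).

The picture frame is against the table's +x side, with their −y faces flush. The ladder is on top of the table.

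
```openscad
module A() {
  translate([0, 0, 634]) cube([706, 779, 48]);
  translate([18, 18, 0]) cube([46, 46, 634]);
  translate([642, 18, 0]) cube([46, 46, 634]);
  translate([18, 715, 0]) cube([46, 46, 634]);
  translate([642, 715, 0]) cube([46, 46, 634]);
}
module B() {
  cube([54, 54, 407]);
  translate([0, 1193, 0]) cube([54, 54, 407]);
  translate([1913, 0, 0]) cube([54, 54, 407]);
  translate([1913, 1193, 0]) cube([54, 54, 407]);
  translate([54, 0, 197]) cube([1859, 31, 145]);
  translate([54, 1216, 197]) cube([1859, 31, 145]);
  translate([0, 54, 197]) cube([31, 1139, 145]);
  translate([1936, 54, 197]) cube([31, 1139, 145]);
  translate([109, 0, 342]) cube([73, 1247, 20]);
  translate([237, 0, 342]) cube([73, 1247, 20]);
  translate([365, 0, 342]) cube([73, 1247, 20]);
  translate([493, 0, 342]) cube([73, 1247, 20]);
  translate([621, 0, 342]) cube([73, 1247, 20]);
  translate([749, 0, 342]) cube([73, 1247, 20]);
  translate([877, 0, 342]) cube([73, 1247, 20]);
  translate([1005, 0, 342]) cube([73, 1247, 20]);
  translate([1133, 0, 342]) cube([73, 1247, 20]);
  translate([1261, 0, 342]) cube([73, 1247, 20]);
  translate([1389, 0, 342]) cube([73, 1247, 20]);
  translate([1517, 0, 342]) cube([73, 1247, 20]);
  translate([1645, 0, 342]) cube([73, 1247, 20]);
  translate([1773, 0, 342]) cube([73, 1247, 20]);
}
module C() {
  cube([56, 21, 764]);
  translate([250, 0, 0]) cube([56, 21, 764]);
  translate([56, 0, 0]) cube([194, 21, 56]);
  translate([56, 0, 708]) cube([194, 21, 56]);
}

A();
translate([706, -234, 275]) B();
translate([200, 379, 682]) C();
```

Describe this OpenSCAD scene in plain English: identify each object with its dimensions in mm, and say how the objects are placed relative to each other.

A is a table with a 706×779 mm rectangular top, 48 mm thick, top surface at z = 682 mm, supported by four 46×46 mm square legs, each inset 18 mm from the nearest pair of top edges, running from the floor.

B is a bed frame 1967 mm long (x) by 1247 mm wide (y). Four 54×54 mm corner posts, 407 mm tall, at the corners of the footprint. Four rails of 31 mm thickness and 145 mm height run between adjacent posts with their undersides at z = 197 mm, their outer faces flush with the outside of the frame (the two x-running rails run between the posts' inner faces; the two y-running rails run between the posts' inner faces). 14 slats, each 73 mm wide (x) and 20 mm thick, lie across the top of the two x-running rails, running the full 1247 mm width of the frame in y; the slats are evenly spaced along x between the inner faces of the end posts with equal gaps (rounded down to the nearest mm) at the −x end and between each pair — any rounding remainder accumulates at the +x end.

C is a picture frame with a 194×652 mm rectangular opening (x by z) and a uniform 56 mm border on every side. Frame depth is 21 mm along y. It is built from two vertical stiles running the full outside height and two horizontal rails spanning the gap between the stiles.

The bed frame is beside the table with their tops flush at z = 682. The picture frame is on top of the table, centred.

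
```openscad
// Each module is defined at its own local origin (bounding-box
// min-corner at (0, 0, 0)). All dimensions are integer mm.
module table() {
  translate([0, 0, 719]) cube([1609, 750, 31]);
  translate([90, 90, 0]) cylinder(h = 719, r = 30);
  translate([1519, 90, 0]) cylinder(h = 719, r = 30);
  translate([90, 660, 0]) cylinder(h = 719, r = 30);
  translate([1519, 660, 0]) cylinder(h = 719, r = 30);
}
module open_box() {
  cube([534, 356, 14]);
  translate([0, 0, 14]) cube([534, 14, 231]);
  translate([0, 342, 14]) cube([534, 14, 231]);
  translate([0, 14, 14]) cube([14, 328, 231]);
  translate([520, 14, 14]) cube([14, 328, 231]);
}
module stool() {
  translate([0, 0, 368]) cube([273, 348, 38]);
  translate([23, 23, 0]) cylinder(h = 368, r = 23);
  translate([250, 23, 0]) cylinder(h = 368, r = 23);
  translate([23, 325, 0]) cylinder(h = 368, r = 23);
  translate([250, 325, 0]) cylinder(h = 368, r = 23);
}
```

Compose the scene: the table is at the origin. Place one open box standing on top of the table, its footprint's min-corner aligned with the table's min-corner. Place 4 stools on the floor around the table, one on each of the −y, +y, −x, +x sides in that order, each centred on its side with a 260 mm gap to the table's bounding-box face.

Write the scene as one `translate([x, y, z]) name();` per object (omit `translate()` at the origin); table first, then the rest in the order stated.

table();
translate([0, 0, 750]) open_box();
translate([668, -608, 0]) stool();
translate([668, 1010, 0]) stool();
translate([-533, 201, 0]) stool();
translate([1869, 201, 0]) stool();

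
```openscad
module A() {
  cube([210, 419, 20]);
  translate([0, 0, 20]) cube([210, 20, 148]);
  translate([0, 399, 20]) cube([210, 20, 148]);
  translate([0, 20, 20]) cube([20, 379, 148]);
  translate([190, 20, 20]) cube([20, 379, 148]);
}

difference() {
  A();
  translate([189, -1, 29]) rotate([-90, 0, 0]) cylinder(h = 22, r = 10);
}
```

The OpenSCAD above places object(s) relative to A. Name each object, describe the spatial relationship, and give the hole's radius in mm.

The subtracted cylinder has r = 10 mm.

A is an open box. The open box has a circular hole through its front wall. The hole's radius is 10 mm.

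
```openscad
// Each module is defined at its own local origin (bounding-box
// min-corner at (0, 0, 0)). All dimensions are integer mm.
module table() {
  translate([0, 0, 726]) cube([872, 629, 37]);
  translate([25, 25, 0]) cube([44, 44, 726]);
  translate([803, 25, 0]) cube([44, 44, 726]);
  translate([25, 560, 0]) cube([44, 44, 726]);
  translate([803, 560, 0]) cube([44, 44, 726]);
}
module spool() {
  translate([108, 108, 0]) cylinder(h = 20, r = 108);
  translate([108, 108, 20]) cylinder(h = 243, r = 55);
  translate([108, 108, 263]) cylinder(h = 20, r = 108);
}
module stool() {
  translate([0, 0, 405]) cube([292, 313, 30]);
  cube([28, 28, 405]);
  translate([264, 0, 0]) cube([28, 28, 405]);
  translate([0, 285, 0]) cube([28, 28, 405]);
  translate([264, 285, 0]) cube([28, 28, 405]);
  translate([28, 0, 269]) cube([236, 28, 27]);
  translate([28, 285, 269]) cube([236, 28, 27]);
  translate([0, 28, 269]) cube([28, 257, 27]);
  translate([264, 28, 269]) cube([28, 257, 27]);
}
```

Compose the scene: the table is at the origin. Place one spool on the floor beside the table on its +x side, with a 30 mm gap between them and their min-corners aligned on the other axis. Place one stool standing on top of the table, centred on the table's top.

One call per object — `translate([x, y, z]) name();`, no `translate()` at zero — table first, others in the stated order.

table();
translate([902, 0, 0]) spool();
translate([290, 158, 763]) stool();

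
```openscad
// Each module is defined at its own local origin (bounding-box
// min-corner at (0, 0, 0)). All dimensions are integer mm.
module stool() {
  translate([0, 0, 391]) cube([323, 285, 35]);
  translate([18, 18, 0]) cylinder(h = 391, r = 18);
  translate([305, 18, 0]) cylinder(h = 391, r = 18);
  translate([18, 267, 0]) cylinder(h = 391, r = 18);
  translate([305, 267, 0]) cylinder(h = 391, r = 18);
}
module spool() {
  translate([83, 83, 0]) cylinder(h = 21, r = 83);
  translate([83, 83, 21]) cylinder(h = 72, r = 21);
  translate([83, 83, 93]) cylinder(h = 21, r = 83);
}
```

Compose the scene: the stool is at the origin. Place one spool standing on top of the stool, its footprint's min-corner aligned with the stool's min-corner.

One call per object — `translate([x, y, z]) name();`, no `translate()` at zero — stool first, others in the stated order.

stool();
translate([0, 0, 426]) spool();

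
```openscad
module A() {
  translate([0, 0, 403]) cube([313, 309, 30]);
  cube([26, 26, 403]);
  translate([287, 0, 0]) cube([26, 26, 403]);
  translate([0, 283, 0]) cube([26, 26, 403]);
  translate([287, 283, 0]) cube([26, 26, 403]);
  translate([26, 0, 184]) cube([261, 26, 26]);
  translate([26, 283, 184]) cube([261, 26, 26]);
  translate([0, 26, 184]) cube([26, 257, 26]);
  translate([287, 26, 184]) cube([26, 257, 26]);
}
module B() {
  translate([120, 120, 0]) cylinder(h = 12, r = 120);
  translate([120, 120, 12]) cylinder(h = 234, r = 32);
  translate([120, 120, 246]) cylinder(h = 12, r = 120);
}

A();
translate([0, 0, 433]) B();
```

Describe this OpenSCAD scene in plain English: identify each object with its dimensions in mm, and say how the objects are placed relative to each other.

A is a simple wooden stool: a rectangular seat 313 mm (x) by 309 mm (y), 30 mm thick, top face at z = 433 mm, on four square legs, each 26×26 mm in cross-section. The legs rest on z = 0, each flush with a corner of the seat. Four stretchers, 26 mm wide and 26 mm tall, connect adjacent legs with their undersides at z = 184 mm, each running between the inner faces of the legs it joins and aligned with the legs' outer faces on the other axis.

B is a spool: two coaxial disc flanges of radius 120 mm and thickness 12 mm, joined by a core cylinder of radius 32 mm and height 234 mm. The lower flange rests on z = 0 and the three cylinders share a vertical axis.

The spool is on top of the stool.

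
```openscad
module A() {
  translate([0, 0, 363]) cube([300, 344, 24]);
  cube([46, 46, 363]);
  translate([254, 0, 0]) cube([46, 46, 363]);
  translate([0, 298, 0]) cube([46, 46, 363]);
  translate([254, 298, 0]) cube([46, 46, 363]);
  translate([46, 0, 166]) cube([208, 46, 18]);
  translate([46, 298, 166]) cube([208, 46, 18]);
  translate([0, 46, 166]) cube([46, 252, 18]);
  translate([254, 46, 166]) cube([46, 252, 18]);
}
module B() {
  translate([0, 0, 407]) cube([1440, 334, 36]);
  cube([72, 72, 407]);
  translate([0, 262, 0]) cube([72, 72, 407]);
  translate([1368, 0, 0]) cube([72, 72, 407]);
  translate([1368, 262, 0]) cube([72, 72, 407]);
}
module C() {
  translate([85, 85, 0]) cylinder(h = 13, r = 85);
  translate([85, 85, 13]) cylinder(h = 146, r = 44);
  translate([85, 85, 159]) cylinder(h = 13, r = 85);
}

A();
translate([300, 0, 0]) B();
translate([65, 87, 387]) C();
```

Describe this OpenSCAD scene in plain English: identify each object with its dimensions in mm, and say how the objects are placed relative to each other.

A is a four-legged stool. The seat is 300×344 mm, 24 mm thick, top at z = 387 mm. It stands on four square legs, each 46×46 mm in cross-section, from z = 0 to the seat underside, each flush with a corner of the seat. Four stretchers, 46 mm wide and 18 mm tall, connect adjacent legs with their undersides at z = 166 mm, each running between the inner faces of the legs it joins and aligned with the legs' outer faces on the other axis.

B is a bench: a 1440×334 mm seat slab, 36 mm thick, top at z = 443 mm, on four 72×72 mm square legs flush with the seat corners and standing on z = 0.

C is a spool: two coaxial disc flanges of radius 85 mm and thickness 13 mm, joined by a core cylinder of radius 44 mm and height 146 mm. The lower flange rests on z = 0 and the three cylinders share a vertical axis.

The bench is against the stool's +x side, with their −y faces flush. The spool is on top of the stool, centred.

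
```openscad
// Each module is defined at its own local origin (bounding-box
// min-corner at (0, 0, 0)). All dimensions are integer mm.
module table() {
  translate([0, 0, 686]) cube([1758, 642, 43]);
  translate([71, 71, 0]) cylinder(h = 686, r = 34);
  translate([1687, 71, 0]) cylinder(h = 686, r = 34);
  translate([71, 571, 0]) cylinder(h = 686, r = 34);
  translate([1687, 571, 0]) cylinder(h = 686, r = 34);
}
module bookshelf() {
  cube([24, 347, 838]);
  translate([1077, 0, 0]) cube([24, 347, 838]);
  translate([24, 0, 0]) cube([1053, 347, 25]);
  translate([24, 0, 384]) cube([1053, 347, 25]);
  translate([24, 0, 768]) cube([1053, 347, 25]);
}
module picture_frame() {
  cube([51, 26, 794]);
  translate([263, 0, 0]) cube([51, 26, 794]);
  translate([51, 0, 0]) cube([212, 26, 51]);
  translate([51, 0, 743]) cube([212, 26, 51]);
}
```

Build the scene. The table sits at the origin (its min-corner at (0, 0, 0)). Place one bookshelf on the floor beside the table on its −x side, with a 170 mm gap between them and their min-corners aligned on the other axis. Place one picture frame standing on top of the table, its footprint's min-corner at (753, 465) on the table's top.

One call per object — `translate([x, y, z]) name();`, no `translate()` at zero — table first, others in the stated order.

table();
translate([-1271, 0, 0]) bookshelf();
translate([753, 465, 729]) picture_frame();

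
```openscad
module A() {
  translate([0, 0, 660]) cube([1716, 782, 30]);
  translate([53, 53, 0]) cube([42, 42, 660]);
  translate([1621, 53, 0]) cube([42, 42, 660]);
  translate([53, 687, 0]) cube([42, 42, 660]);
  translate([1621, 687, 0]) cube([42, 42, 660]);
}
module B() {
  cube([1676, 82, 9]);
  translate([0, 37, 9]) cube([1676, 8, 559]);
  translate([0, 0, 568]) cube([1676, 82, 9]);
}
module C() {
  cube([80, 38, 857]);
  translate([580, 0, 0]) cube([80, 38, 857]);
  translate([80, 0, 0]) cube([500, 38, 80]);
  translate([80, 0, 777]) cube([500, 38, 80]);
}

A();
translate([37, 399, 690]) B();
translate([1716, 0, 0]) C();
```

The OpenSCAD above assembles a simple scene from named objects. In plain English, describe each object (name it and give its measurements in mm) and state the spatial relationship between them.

A is a table with a 1716×782 mm rectangular top, 30 mm thick, top surface at z = 690 mm, supported by four 42×42 mm square legs, each inset 53 mm from the nearest pair of top edges, running from the floor.

B is an I-beam lying along x, 1676 mm long. Overall section height 577 mm. Two flanges 82 mm wide (y) and 9 mm thick, one on the floor and one at the top; a web 8 mm thick runs between them, centred on the flange width.

C is a rectangular picture frame lying in the x–z plane (depth along y). The opening is 500 mm wide (x) by 697 mm tall (z), surrounded by a border 80 mm wide on all four sides. The frame is 38 mm deep and is made of two full-height vertical stiles with two horizontal rails fitted between them.

The I-beam is on top of the table. The picture frame is against the table's +x side, with their −y faces flush.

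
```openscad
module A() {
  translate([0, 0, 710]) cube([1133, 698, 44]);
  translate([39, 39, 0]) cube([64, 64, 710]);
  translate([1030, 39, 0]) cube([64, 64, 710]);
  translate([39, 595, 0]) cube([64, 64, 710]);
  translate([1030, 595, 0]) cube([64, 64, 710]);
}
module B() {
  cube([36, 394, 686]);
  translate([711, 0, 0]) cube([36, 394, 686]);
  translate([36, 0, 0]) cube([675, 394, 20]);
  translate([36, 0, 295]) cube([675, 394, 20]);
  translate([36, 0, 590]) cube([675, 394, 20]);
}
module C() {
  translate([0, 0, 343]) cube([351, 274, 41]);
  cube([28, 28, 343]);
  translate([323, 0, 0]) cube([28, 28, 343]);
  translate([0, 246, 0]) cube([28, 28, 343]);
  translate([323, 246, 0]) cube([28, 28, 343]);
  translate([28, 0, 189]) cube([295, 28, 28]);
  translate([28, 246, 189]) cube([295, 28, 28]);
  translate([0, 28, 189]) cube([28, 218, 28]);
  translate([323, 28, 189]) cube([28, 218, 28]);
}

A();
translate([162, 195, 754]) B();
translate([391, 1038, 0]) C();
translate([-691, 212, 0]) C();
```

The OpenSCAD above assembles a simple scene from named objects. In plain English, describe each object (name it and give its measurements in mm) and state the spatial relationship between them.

A is a table: top 1133 mm (x) × 698 mm (y), 44 mm thick, upper face at z = 754 mm, on four 64×64 mm square legs, each inset 39 mm from the nearest pair of top edges, running from z = 0 to the bottom of the top.

B is an open bookshelf. Two side panels, each 36 mm thick, 394 mm deep and 686 mm tall, stand 747 mm apart (outside-to-outside). Between them sit 3 shelves, each 20 mm thick and 394 mm deep, spanning the full gap between the sides. The bottom shelf rests on the floor (its underside at z = 0) and the clear gap between one shelf's top and the next shelf's underside is 275 mm.

C is a four-legged stool. The seat is a 351×274×41 mm slab whose top surface is at z = 384 mm; four square legs, each 28×28 mm in cross-section, run from the floor (z = 0) to the underside of the seat, each flush with a corner of the seat. Four stretchers, 28 mm wide and 28 mm tall, connect adjacent legs with their undersides at z = 189 mm, each running between the inner faces of the legs it joins and aligned with the legs' outer faces on the other axis.

The bookshelf is on top of the table. Two stools sit around the table at the +y, −x sides.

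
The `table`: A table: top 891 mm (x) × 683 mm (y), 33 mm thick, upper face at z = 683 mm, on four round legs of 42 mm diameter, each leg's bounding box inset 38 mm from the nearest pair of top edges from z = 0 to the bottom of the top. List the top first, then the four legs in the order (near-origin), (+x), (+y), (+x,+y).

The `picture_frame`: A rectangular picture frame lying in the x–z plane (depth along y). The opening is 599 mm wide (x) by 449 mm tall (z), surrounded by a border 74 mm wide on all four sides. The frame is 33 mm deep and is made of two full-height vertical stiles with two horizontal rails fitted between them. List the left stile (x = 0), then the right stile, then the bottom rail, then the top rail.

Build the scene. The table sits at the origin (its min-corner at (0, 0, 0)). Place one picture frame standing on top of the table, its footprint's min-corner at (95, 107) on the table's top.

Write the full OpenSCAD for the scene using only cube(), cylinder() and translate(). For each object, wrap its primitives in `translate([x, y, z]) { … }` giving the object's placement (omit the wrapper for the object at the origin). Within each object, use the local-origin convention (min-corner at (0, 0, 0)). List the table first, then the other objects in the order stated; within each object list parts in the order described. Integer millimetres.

translate([0, 0, 650]) cube([891, 683, 33]);
translate([59, 59, 0]) cylinder(h = 650, r = 21);
translate([832, 59, 0]) cylinder(h = 650, r = 21);
translate([59, 624, 0]) cylinder(h = 650, r = 21);
translate([832, 624, 0]) cylinder(h = 650, r = 21);
translate([95, 107, 683]) {
  cube([74, 33, 597]);
  translate([673, 0, 0]) cube([74, 33, 597]);
  translate([74, 0, 0]) cube([599, 33, 74]);
  translate([74, 0, 523]) cube([599, 33, 74]);
}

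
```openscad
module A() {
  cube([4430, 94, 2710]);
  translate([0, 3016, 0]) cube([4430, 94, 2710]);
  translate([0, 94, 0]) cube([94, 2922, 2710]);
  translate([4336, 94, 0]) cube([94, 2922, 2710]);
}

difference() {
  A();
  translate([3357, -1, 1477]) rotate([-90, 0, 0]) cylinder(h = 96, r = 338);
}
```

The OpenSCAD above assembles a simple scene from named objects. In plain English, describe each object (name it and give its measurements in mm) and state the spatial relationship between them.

A is a box-shaped house frame (walls only): outside footprint 4430×3110 mm, wall height 2710 mm, wall thickness 94 mm. The two y-facing walls run the full x-width; the two x-facing walls fit between the inner faces of the y-facing walls.

The house frame has a circular hole of radius 338 mm through its front wall, centred at (x = 3357, z = 1477).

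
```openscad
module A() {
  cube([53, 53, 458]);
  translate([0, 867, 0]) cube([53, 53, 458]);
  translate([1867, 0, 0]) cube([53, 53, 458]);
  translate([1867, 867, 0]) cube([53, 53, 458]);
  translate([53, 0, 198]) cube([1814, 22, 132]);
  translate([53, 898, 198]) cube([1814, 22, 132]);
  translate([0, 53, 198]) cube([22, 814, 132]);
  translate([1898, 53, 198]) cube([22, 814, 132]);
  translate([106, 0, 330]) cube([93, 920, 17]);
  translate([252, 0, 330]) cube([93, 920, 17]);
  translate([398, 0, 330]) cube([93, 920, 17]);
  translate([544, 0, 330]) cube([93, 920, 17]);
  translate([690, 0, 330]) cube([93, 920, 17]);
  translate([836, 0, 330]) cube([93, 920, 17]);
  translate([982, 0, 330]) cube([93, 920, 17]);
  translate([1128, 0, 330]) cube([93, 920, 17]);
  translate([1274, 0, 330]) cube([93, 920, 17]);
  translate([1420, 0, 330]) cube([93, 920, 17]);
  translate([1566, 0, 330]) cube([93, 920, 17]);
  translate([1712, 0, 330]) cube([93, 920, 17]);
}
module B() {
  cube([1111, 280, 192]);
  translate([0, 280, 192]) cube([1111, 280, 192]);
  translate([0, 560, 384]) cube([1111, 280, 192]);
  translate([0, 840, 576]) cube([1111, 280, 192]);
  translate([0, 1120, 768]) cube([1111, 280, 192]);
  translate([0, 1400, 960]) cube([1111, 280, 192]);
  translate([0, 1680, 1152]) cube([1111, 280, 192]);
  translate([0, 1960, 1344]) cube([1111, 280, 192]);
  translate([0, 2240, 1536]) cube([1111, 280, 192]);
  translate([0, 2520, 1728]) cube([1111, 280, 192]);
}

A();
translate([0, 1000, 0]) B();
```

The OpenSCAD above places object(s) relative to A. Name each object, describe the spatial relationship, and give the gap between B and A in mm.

The staircase's nearest face is 80 mm from the bed frame's +y face.

A is a bed frame. B is a staircase. The staircase is on the floor beside the bed frame on its +y side. The gap between the staircase and the bed frame is 80 mm.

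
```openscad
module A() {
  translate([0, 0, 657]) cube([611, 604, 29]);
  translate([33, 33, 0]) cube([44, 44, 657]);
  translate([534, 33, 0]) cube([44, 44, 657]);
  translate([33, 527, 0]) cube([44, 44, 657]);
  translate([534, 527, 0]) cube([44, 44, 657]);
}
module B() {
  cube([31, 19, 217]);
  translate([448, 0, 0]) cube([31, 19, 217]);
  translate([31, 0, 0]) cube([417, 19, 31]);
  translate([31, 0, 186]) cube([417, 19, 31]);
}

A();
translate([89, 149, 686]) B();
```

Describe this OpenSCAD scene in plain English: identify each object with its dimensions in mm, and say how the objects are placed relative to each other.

A is a rectangular dining table. The top is 611×604×29 mm with its upper surface at z = 686 mm. It stands on four 44×44 mm square legs, each inset 33 mm from the nearest pair of top edges, running from the floor to the underside of the top.

B is a rectangular picture frame lying in the x–z plane (depth along y). The opening is 417 mm wide (x) by 155 mm tall (z), surrounded by a border 31 mm wide on all four sides. The frame is 19 mm deep and is made of two full-height vertical stiles with two horizontal rails fitted between them.

The picture frame is on top of the table.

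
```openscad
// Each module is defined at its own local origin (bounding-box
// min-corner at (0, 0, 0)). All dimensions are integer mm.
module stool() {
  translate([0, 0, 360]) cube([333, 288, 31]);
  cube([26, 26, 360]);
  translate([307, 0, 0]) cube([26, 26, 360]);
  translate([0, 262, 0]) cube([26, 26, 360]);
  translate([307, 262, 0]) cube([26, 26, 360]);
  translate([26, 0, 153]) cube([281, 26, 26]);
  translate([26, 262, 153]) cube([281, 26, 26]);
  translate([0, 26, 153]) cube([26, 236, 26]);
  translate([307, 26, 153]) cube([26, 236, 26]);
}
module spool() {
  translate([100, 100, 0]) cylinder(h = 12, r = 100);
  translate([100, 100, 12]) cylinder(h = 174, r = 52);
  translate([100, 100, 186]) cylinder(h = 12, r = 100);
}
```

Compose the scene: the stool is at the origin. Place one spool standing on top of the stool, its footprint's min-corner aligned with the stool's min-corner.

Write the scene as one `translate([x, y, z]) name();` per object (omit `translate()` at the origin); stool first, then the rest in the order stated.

stool();
translate([0, 0, 391]) spool();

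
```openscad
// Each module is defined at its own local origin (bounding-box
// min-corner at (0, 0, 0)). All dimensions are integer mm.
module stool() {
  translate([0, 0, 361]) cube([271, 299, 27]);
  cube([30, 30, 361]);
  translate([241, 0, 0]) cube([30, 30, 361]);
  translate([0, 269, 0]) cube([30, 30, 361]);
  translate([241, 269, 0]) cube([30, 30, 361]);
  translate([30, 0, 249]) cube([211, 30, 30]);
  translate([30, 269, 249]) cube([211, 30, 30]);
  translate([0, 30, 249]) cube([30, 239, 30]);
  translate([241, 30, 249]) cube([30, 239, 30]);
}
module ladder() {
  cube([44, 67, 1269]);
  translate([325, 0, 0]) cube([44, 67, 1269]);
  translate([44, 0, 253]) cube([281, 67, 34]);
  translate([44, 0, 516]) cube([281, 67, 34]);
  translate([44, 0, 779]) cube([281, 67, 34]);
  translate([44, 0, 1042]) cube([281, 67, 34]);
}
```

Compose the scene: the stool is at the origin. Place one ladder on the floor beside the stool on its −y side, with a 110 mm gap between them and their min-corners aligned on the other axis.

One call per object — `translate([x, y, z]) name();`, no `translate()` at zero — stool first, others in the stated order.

stool();
translate([0, -177, 0]) ladder();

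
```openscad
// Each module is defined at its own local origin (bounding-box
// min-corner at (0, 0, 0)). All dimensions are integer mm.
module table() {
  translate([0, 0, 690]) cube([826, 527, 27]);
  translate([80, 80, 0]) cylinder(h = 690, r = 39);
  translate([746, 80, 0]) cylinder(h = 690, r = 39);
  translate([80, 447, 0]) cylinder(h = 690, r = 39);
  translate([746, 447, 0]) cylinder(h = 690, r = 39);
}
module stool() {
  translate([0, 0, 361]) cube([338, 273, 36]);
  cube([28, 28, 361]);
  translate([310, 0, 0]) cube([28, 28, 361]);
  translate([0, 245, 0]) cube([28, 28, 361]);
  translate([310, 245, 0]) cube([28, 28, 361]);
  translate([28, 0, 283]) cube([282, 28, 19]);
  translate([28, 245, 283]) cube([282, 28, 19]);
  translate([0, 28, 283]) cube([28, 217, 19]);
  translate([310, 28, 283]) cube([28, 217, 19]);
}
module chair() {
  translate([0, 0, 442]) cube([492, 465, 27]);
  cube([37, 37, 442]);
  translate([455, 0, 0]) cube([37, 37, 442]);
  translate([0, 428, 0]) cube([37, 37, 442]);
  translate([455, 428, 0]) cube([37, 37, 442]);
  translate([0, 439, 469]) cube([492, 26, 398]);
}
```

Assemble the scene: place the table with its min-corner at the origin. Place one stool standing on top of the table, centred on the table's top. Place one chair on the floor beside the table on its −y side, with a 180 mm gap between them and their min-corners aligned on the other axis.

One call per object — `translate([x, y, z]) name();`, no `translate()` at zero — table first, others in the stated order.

table();
translate([244, 127, 717]) stool();
translate([0, -645, 0]) chair();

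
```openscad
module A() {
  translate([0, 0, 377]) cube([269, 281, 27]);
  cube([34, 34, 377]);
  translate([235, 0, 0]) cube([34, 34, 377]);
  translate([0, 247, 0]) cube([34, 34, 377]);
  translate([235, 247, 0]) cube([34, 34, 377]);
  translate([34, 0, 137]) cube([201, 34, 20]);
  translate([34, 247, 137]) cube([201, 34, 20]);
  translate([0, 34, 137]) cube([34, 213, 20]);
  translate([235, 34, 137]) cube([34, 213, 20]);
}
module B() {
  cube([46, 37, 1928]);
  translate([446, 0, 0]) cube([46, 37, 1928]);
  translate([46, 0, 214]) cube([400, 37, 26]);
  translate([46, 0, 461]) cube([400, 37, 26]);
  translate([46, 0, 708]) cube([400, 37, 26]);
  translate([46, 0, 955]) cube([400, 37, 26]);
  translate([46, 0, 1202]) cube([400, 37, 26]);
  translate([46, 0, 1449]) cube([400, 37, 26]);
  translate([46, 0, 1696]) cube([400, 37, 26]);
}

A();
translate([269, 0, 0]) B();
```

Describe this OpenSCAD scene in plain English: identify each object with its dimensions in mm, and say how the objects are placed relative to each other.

A is a simple wooden stool: a rectangular seat 269 mm (x) by 281 mm (y), 27 mm thick, top face at z = 404 mm, on four square legs, each 34×34 mm in cross-section. The legs rest on z = 0, each flush with a corner of the seat. Four stretchers, 34 mm wide and 20 mm tall, connect adjacent legs with their undersides at z = 137 mm, each running between the inner faces of the legs it joins and aligned with the legs' outer faces on the other axis.

B is a wooden ladder with two side rails of 46×37 mm section and 1928 mm height, set 492 mm apart overall. Between them run 7 rectangular rungs (37 mm deep, 26 mm thick), front faces flush with the rails' −y face. The bottom of the first rung is 214 mm above the floor and each subsequent rung is 247 mm higher than the one below.

The ladder is against the stool's +x side, with their −y faces flush.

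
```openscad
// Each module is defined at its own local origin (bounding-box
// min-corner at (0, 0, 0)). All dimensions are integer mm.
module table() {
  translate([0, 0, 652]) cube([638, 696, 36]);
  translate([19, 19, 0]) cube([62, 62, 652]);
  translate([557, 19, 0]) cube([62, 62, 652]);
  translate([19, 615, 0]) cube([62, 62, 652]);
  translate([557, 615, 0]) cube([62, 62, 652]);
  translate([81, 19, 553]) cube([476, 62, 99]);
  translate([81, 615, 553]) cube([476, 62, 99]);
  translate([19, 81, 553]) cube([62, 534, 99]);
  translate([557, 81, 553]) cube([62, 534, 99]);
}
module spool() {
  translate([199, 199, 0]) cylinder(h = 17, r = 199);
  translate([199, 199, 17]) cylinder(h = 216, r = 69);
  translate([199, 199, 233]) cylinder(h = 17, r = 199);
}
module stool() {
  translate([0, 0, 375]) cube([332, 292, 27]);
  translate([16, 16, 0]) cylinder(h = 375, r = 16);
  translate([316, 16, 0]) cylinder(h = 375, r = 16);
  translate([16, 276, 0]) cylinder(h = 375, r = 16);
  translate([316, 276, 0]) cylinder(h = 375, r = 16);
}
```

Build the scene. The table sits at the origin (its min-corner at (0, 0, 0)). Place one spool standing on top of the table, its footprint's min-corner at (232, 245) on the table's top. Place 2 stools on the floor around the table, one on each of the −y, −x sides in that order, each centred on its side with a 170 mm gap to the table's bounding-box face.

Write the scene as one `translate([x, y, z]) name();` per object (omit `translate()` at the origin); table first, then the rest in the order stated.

table();
translate([232, 245, 688]) spool();
translate([153, -462, 0]) stool();
translate([-502, 202, 0]) stool();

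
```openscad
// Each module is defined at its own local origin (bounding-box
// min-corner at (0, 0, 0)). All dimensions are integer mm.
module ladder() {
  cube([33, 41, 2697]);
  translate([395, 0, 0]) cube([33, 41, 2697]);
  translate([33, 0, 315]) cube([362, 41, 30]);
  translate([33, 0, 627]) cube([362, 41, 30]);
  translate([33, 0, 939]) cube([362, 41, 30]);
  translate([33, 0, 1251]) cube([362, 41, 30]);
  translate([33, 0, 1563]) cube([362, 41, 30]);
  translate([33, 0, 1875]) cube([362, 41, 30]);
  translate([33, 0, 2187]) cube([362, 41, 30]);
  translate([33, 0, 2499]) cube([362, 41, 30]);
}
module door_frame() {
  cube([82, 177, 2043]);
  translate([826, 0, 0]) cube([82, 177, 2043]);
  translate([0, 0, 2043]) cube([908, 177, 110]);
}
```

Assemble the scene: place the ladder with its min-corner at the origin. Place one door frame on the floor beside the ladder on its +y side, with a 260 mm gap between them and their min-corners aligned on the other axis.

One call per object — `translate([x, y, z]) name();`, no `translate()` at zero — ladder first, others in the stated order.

ladder();
translate([0, 301, 0]) door_frame();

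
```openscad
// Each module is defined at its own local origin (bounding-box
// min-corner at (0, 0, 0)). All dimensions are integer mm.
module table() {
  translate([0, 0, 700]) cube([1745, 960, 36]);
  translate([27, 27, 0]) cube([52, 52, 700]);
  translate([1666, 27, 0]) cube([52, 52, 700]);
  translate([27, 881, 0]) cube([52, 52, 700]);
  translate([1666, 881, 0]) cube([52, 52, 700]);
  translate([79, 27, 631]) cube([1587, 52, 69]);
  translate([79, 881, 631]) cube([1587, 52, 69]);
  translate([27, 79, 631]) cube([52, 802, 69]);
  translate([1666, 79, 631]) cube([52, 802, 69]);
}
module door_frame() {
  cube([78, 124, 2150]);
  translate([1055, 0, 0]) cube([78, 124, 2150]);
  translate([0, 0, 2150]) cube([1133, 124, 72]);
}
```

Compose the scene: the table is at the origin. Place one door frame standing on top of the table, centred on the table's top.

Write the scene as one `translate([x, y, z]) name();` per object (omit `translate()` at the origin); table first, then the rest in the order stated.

table();
translate([306, 418, 736]) door_frame();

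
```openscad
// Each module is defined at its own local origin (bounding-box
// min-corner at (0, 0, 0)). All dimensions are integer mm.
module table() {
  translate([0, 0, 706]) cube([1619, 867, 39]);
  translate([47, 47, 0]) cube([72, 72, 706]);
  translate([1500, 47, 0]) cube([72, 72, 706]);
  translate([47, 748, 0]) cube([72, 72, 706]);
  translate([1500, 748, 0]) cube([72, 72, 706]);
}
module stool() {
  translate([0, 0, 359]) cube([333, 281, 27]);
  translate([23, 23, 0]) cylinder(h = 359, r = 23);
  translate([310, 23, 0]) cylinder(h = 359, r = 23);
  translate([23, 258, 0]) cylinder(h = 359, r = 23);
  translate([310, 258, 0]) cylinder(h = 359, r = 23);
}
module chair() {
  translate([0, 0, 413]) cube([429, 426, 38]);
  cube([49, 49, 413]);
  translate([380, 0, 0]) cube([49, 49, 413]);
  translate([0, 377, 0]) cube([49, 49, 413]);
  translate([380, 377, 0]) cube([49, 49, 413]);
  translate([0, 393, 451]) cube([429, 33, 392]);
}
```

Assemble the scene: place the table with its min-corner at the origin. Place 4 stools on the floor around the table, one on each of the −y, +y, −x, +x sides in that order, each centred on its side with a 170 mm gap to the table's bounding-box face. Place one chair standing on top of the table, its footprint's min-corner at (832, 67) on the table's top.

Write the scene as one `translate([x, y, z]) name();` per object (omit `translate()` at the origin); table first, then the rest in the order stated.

table();
translate([643, -451, 0]) stool();
translate([643, 1037, 0]) stool();
translate([-503, 293, 0]) stool();
translate([1789, 293, 0]) stool();
translate([832, 67, 745]) chair();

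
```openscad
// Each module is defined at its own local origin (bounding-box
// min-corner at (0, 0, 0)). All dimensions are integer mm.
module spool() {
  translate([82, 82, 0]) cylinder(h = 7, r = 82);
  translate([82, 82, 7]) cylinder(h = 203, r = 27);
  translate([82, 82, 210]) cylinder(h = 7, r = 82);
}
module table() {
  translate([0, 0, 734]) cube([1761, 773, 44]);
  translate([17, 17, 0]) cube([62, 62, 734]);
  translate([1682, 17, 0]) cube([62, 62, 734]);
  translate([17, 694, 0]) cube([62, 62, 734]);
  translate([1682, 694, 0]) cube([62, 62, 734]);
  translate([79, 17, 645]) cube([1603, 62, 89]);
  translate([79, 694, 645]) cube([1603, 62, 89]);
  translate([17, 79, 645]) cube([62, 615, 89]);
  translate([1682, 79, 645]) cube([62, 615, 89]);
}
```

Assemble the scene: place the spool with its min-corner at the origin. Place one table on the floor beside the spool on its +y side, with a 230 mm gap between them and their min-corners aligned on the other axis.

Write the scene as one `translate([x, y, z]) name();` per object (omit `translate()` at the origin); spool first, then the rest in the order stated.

spool();
translate([0, 394, 0]) table();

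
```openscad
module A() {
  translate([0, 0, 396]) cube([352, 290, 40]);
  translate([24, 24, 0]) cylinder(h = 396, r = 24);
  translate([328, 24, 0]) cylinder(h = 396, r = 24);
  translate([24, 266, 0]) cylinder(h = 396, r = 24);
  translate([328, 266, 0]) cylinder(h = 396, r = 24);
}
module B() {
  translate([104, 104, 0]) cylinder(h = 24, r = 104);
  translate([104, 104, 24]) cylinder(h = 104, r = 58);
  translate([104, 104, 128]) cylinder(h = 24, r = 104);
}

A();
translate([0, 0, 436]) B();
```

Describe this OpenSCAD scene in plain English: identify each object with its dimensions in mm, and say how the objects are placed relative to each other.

A is a simple wooden stool: a rectangular seat 352 mm (x) by 290 mm (y), 40 mm thick, top face at z = 436 mm, on four round legs, each 48 mm in diameter. The legs rest on z = 0, each leg's axis is inset half a diameter from the nearest pair of seat edges (so the leg's bounding box is flush with the corner).

B is a spool: two coaxial disc flanges of radius 104 mm and thickness 24 mm, joined by a core cylinder of radius 58 mm and height 104 mm. The lower flange rests on z = 0 and the three cylinders share a vertical axis.

The spool is on top of the stool.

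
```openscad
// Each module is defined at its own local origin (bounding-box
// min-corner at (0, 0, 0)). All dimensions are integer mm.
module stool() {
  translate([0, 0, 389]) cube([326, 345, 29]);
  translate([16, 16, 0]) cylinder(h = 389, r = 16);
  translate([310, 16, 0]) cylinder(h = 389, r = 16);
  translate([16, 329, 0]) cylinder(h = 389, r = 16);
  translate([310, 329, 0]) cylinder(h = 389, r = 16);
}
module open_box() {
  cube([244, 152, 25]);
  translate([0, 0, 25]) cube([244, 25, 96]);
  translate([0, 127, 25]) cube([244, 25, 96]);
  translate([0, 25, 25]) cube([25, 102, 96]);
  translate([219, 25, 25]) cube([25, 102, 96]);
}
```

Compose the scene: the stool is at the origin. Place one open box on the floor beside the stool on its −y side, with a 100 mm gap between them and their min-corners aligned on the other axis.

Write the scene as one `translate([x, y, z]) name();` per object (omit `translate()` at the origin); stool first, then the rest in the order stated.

stool();
translate([0, -252, 0]) open_box();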